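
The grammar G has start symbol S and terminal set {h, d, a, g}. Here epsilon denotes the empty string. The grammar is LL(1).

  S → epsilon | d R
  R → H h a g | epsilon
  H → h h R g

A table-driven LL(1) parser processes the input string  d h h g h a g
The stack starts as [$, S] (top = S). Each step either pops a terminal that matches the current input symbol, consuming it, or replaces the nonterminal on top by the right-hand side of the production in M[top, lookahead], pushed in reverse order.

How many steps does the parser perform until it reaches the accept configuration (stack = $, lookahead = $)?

      Stack            Input            Action
   1  $ S              d h h g h a g $  expand S → d R
   2  $ R d            d h h g h a g $  match d
   3  $ R              h h g h a g $    expand R → H h a g
   4  $ g a h H        h h g h a g $    expand H → h h R g
   5  $ g a h g R h h  h h g h a g $    match h
   6  $ g a h g R h    h g h a g $      match h
   7  $ g a h g R      g h a g $        expand R → epsilon
   8  $ g a h g        g h a g $        match g
   9  $ g a h          h a g $          match h
  10  $ g a            a g $            match a
  11  $ g              g $              match g
Accept reached after 11 steps.

11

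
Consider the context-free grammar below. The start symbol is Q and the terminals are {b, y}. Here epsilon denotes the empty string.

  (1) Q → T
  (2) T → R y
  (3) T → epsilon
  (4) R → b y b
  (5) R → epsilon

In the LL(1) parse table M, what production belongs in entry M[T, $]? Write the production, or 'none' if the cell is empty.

T → epsilon

FIRST(R): from R→b y b we get {b}; from R→epsilon we get {epsilon}. So FIRST(R) = {epsilon, b}.
FIRST(T): from T→R y we get {b, y}; from T→epsilon we get {epsilon}. So FIRST(T) = {epsilon, b, y}.
FIRST(Q): from Q→T we get {epsilon, b, y}. So FIRST(Q) = {epsilon, b, y}.
FOLLOW(Q) includes $ since Q is the start symbol.
FOLLOW(Q): Q appears on no right-hand side. Thus FOLLOW(Q) = {$}.
FOLLOW(T): in Q→T, the suffix after T is empty, so FOLLOW(T) ⊇ FOLLOW(Q) = {$}. Thus FOLLOW(T) = {$}.
For T → R y: FIRST(R y) = {b, y}, so it goes in M[T, t] for t ∈ {b, y}.
For T → epsilon: FIRST(epsilon) = {epsilon}, so it goes in M[T, t] for t ∈ {}; since epsilon ∈ FIRST, also for every t ∈ FOLLOW(T) = {$}.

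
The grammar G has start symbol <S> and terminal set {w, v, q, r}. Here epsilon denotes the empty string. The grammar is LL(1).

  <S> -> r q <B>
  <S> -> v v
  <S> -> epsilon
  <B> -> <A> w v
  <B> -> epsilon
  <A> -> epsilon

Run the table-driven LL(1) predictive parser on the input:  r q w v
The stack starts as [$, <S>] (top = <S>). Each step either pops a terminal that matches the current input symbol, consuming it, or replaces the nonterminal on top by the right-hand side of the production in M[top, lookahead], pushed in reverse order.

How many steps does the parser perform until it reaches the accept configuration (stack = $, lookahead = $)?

     Stack      Input      Action
  1  $ <S>      r q w v $  expand <S> -> r q <B>
  2  $ <B> q r  r q w v $  match r
  3  $ <B> q    q w v $    match q
  4  $ <B>      w v $      expand <B> -> <A> w v
  5  $ v w <A>  w v $      expand <A> -> epsilon
  6  $ v w      w v $      match w
  7  $ v        v $        match v
Accept reached after 7 steps.

7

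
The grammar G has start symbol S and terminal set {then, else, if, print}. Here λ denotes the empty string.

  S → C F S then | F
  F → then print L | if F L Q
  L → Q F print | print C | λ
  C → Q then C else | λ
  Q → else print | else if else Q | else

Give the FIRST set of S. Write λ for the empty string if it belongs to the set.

FIRST(F) = {if, then}
FIRST(Q) = {else}
FIRST(L) = {λ, else, print}  (via Q F print)
FIRST(C) = {λ, else}  (via Q then C else)
FIRST(S) = {else, if, then}  (via C F S then, F)

{else, if, then}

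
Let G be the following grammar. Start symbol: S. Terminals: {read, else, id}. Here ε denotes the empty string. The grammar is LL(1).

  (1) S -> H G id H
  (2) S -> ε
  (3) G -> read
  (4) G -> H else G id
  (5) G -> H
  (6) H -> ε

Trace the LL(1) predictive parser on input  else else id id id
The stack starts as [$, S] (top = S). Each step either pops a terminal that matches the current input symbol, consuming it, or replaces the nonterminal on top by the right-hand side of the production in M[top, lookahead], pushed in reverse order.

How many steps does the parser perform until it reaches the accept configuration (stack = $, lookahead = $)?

14

      Stack                  Input                 Action
   1  $ S                    else else id id id $  expand S -> H G id H
   2  $ H id G H             else else id id id $  expand H -> ε
   3  $ H id G               else else id id id $  expand G -> H else G id
   4  $ H id id G else H     else else id id id $  expand H -> ε
   5  $ H id id G else       else else id id id $  match else
   6  $ H id id G            else id id id $       expand G -> H else G id
   7  $ H id id id G else H  else id id id $       expand H -> ε
   8  $ H id id id G else    else id id id $       match else
   9  $ H id id id G         id id id $            expand G -> H
  10  $ H id id id H         id id id $            expand H -> ε
  11  $ H id id id           id id id $            match id
  12  $ H id id              id id $               match id
  13  $ H id                 id $                  match id
  14  $ H                    $                     expand H -> ε
Accept reached after 14 steps.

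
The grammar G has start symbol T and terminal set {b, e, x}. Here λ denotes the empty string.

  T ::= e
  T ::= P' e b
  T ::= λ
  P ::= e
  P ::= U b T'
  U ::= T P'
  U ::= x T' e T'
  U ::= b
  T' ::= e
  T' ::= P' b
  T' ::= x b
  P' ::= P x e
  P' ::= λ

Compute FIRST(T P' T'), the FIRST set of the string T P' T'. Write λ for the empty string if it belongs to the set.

FIRST(T) = {λ, b, e, x}  (via P' e b)
FIRST(P) = {b, e, x}  (via U b T')
FIRST(P') = {λ, b, e, x}  (via P x e)
FIRST(U) = {λ, b, e, x}  (via T P')
FIRST(T') = {b, e, x}  (via P' b)
FIRST(T P' T'): take FIRST of each symbol in turn, carrying on past any symbol whose FIRST contains λ; result {b, e, x}.

{b, e, x}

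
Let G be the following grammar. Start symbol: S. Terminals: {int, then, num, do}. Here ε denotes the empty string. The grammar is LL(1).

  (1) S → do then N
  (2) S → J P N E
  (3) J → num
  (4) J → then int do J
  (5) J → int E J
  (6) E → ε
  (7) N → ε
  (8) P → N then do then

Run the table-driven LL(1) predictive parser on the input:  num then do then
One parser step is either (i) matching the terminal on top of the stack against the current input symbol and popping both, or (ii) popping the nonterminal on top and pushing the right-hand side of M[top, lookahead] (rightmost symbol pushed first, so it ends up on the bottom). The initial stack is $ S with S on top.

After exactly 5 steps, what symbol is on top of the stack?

     Stack                 Input               Action
  1  $ S                   num then do then $  expand S → J P N E
  2  $ E N P J             num then do then $  expand J → num
  3  $ E N P num           num then do then $  match num
  4  $ E N P               then do then $      expand P → N then do then
  5  $ E N then do then N  then do then $      expand N → ε
Stack after step 5: $ E N then do then (top = then).

then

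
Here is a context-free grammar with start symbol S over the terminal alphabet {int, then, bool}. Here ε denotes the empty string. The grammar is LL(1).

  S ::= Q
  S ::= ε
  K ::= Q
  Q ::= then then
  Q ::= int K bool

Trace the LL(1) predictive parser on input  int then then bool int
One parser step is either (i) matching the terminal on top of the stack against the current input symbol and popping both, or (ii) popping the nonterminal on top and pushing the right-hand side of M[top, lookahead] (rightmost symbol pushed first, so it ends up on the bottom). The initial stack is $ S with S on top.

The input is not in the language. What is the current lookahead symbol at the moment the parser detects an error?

step 1: stack=$ S  input=int then then bool int $  — expand S ::= Q
step 2: stack=$ Q  input=int then then bool int $  — expand Q ::= int K bool
step 3: stack=$ bool K int  input=int then then bool int $  — match int
step 4: stack=$ bool K  input=then then bool int $  — expand K ::= Q
step 5: stack=$ bool Q  input=then then bool int $  — expand Q ::= then then
step 6: stack=$ bool then then  input=then then bool int $  — match then
step 7: stack=$ bool then  input=then bool int $  — match then
step 8: stack=$ bool  input=bool int $  — match bool
step 9: stack=$  input=int $  — error: stack empty but input remains

int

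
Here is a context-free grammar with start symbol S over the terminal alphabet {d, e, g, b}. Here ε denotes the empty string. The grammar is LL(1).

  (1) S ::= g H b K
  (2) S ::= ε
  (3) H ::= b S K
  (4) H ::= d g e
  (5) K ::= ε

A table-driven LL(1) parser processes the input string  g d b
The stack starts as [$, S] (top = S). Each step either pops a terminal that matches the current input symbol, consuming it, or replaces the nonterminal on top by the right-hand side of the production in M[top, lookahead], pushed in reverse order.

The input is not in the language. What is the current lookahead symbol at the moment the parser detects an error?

b

     Stack        Input    Action
  1  $ S          g d b $  expand S ::= g H b K
  2  $ K b H g    g d b $  match g
  3  $ K b H      d b $    expand H ::= d g e
  4  $ K b e g d  d b $    match d
  5  $ K b e g    b $      error: top is terminal g but lookahead is b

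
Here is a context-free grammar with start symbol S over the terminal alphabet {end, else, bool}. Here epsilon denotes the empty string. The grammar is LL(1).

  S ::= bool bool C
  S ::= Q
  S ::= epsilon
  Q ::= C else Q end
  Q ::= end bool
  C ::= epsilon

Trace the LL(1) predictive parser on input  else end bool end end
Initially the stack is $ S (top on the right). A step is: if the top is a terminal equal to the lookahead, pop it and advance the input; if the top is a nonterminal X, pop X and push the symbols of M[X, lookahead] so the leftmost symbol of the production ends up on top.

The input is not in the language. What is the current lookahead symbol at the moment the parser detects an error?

step 1: stack=$ S  input=else end bool end end $  — expand S ::= Q
step 2: stack=$ Q  input=else end bool end end $  — expand Q ::= C else Q end
step 3: stack=$ end Q else C  input=else end bool end end $  — expand C ::= epsilon
step 4: stack=$ end Q else  input=else end bool end end $  — match else
step 5: stack=$ end Q  input=end bool end end $  — expand Q ::= end bool
step 6: stack=$ end bool end  input=end bool end end $  — match end
step 7: stack=$ end bool  input=bool end end $  — match bool
step 8: stack=$ end  input=end end $  — match end
step 9: stack=$  input=end $  — error: stack empty but input remains

end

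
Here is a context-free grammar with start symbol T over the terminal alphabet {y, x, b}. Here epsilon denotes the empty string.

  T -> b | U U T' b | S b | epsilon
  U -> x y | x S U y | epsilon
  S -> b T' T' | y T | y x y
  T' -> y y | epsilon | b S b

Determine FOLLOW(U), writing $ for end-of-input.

FIRST(U) = {epsilon, x}
FIRST(S) = {b, y}
FIRST(T') = {epsilon, b, y}
FIRST(T) = {epsilon, b, x, y}  (via U U T' b, S b)
FOLLOW(T) includes $ since T is the start symbol.
FOLLOW(U): in T->U U T' b (occurrence 1), U is followed by U T' b with FIRST {b, x, y}; in T->U U T' b (occurrence 2), U is followed by T' b with FIRST {b, y}; in U->x S U y, U is followed by y with FIRST {y}. Thus FOLLOW(U) = {b, x, y}.
FOLLOW(S): in T->S b, S is followed by b with FIRST {b}; in U->x S U y, S is followed by U y with FIRST {x, y}; in T'->b S b, S is followed by b with FIRST {b}. Thus FOLLOW(S) = {b, x, y}.
FOLLOW(T): in S->y T, the suffix after T is empty, so FOLLOW(T) ⊇ FOLLOW(S) = {b, x, y}. Thus FOLLOW(T) = {$, b, x, y}.
FOLLOW(T'): in T->U U T' b, T' is followed by b with FIRST {b}; in S->b T' T' (occurrence 1), T' is followed by T' with FIRST {epsilon, b, y}; in S->b T' T' (occurrence 1), the suffix after T' is nullable, so FOLLOW(T') ⊇ FOLLOW(S) = {b, x, y}; in S->b T' T' (occurrence 2), the suffix after T' is empty, so FOLLOW(T') ⊇ FOLLOW(S) = {b, x, y}. Thus FOLLOW(T') = {b, x, y}.

{b, x, y}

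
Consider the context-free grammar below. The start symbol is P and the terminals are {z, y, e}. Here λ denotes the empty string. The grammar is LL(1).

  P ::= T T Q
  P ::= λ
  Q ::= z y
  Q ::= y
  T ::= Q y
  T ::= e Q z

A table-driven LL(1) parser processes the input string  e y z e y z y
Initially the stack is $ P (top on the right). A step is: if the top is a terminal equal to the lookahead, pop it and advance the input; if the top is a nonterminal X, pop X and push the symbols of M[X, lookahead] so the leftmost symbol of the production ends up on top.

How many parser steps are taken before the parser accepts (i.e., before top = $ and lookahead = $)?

      Stack        Input            Action
   1  $ P          e y z e y z y $  expand P ::= T T Q
   2  $ Q T T      e y z e y z y $  expand T ::= e Q z
   3  $ Q T z Q e  e y z e y z y $  match e
   4  $ Q T z Q    y z e y z y $    expand Q ::= y
   5  $ Q T z y    y z e y z y $    match y
   6  $ Q T z      z e y z y $      match z
   7  $ Q T        e y z y $        expand T ::= e Q z
   8  $ Q z Q e    e y z y $        match e
   9  $ Q z Q      y z y $          expand Q ::= y
  10  $ Q z y      y z y $          match y
  11  $ Q z        z y $            match z
  12  $ Q          y $              expand Q ::= y
  13  $ y          y $              match y
Accept reached after 13 steps.

13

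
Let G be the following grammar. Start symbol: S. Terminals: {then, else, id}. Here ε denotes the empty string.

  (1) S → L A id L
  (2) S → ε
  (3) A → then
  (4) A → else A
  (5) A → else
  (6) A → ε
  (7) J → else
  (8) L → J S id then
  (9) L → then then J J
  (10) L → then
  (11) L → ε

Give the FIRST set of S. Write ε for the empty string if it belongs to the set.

{ε, else, id, then}

FIRST(A) = {ε, else, then}
FIRST(J) = {else}
FIRST(L) = {ε, else, then}  (via J S id then)
FIRST(S) = {ε, else, id, then}  (via L A id L)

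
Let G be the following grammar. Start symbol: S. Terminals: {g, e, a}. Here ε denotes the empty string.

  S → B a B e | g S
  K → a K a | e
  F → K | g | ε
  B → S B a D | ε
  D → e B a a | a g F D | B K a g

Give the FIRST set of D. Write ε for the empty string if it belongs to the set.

FIRST(K): from K→a K a we get {a}; from K→e we get {e}. So FIRST(K) = {a, e}.
FIRST(F): from F→K we get {a, e}; from F→g we get {g}; from F→ε we get {ε}. So FIRST(F) = {ε, a, e, g}.
FIRST(S): from S→B a B e we get {a, g}; from S→g S we get {g}. So FIRST(S) = {a, g}.
FIRST(B): from B→S B a D we get {a, g}; from B→ε we get {ε}. So FIRST(B) = {ε, a, g}.
FIRST(D): from D→e B a a we get {e}; from D→a g F D we get {a}; from D→B K a g we get {a, e, g}. So FIRST(D) = {a, e, g}.

{a, e, g}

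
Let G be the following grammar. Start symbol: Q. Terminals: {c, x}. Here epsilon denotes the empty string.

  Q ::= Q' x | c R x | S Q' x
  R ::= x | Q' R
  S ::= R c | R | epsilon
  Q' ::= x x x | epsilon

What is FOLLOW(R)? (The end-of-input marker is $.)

FIRST(Q'): from Q'::=x x x we get {x}; from Q'::=epsilon we get {epsilon}. So FIRST(Q') = {epsilon, x}.
FIRST(R): from R::=x we get {x}; from R::=Q' R we get {x}. So FIRST(R) = {x}.
FIRST(S): from S::=R c we get {x}; from S::=R we get {x}; from S::=epsilon we get {epsilon}. So FIRST(S) = {epsilon, x}.
FIRST(Q): from Q::=Q' x we get {x}; from Q::=c R x we get {c}; from Q::=S Q' x we get {x}. So FIRST(Q) = {c, x}.
FOLLOW(Q) includes $ since Q is the start symbol.
FOLLOW(Q): Q appears on no right-hand side. Thus FOLLOW(Q) = {$}.
FOLLOW(S): in Q::=S Q' x, S is followed by Q' x with FIRST {x}. Thus FOLLOW(S) = {x}.
FOLLOW(R): in Q::=c R x, R is followed by x with FIRST {x}; in R::=Q' R, the suffix after R is empty (adds nothing new); in S::=R c, R is followed by c with FIRST {c}; in S::=R, the suffix after R is empty, so FOLLOW(R) ⊇ FOLLOW(S) = {x}. Thus FOLLOW(R) = {c, x}.
FOLLOW(Q'): in Q::=Q' x, Q' is followed by x with FIRST {x}; in Q::=S Q' x, Q' is followed by x with FIRST {x}; in R::=Q' R, Q' is followed by R with FIRST {x}. Thus FOLLOW(Q') = {x}.

{c, x}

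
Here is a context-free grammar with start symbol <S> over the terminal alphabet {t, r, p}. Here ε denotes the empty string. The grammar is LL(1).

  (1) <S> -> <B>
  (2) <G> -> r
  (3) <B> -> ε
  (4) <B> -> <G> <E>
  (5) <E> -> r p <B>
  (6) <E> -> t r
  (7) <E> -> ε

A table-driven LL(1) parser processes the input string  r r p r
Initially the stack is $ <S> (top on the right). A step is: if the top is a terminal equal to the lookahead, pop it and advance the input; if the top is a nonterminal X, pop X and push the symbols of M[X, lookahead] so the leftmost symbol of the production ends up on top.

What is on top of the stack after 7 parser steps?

<B>

step 1: stack=$ <S>  input=r r p r $  — expand <S> -> <B>
step 2: stack=$ <B>  input=r r p r $  — expand <B> -> <G> <E>
step 3: stack=$ <E> <G>  input=r r p r $  — expand <G> -> r
step 4: stack=$ <E> r  input=r r p r $  — match r
step 5: stack=$ <E>  input=r p r $  — expand <E> -> r p <B>
step 6: stack=$ <B> p r  input=r p r $  — match r
step 7: stack=$ <B> p  input=p r $  — match p
Stack after step 7: $ <B> (top = <B>).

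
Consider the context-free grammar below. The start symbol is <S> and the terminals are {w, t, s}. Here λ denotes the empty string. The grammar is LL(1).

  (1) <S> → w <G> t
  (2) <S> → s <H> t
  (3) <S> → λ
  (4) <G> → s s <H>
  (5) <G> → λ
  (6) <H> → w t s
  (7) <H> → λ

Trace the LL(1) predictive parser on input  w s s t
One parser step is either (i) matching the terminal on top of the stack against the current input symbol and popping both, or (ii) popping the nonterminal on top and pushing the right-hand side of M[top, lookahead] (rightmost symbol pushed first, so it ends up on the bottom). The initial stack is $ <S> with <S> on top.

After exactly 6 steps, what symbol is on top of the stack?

t

step 1: stack=$ <S>  input=w s s t $  — expand <S> → w <G> t
step 2: stack=$ t <G> w  input=w s s t $  — match w
step 3: stack=$ t <G>  input=s s t $  — expand <G> → s s <H>
step 4: stack=$ t <H> s s  input=s s t $  — match s
step 5: stack=$ t <H> s  input=s t $  — match s
step 6: stack=$ t <H>  input=t $  — expand <H> → λ
Stack after step 6: $ t (top = t).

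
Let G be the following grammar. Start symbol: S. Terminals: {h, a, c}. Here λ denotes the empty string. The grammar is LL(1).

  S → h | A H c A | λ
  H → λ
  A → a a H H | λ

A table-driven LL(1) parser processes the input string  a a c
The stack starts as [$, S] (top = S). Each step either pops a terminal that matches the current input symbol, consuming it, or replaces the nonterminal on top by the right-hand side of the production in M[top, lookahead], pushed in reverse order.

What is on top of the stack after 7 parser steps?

step 1: stack=$ S  input=a a c $  — expand S → A H c A
step 2: stack=$ A c H A  input=a a c $  — expand A → a a H H
step 3: stack=$ A c H H H a a  input=a a c $  — match a
step 4: stack=$ A c H H H a  input=a c $  — match a
step 5: stack=$ A c H H H  input=c $  — expand H → λ
step 6: stack=$ A c H H  input=c $  — expand H → λ
step 7: stack=$ A c H  input=c $  — expand H → λ
Stack after step 7: $ A c (top = c).

c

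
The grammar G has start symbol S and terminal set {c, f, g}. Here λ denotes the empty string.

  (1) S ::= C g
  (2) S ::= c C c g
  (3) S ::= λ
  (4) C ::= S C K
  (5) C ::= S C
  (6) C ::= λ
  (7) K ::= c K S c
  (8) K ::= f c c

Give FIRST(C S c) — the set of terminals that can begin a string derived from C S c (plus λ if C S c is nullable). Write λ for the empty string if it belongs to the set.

{c, f, g}

FIRST(K) = {c, f}
FIRST(S) = {λ, c, f, g}  (via C g)
FIRST(C) = {λ, c, f, g}  (via S C K, S C)
FIRST(C S c): take FIRST of each symbol in turn, carrying on past any symbol whose FIRST contains λ; result {c, f, g}.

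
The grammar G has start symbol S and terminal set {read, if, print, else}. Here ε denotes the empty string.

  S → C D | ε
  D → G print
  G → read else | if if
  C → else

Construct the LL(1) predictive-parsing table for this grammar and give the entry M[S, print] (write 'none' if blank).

none

FIRST(G) = {if, read}
FIRST(C) = {else}
FIRST(S) = {ε, else}  (via C D)
FIRST(D) = {if, read}  (via G print)
FOLLOW(S) includes $ since S is the start symbol.
FOLLOW(S): S appears on no right-hand side. Thus FOLLOW(S) = {$}.
For S → C D: FIRST(C D) = {else}, so it goes in M[S, t] for t ∈ {else}.
For S → ε: FIRST(ε) = {ε}, so it goes in M[S, t] for t ∈ {}; since ε ∈ FIRST, also for every t ∈ FOLLOW(S) = {$}.
None of these place a production in M[S, print].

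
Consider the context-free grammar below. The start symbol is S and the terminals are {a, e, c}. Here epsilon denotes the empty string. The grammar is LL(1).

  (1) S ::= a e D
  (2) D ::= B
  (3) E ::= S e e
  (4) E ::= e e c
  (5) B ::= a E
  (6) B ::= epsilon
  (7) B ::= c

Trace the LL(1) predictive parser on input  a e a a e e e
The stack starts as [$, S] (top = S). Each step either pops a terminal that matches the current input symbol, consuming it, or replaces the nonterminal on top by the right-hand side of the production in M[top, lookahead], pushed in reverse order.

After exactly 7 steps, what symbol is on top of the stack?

     Stack    Input            Action
  1  $ S      a e a a e e e $  expand S ::= a e D
  2  $ D e a  a e a a e e e $  match a
  3  $ D e    e a a e e e $    match e
  4  $ D      a a e e e $      expand D ::= B
  5  $ B      a a e e e $      expand B ::= a E
  6  $ E a    a a e e e $      match a
  7  $ E      a e e e $        expand E ::= S e e
Stack after step 7: $ e e S (top = S).

S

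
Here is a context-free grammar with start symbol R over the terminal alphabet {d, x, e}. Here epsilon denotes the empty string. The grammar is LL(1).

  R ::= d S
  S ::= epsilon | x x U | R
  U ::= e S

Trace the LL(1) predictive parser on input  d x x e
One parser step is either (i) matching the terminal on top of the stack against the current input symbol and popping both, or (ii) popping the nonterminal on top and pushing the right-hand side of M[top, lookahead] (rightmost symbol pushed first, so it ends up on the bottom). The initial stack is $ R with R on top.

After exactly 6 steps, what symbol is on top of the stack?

e

     Stack    Input      Action
  1  $ R      d x x e $  expand R ::= d S
  2  $ S d    d x x e $  match d
  3  $ S      x x e $    expand S ::= x x U
  4  $ U x x  x x e $    match x
  5  $ U x    x e $      match x
  6  $ U      e $        expand U ::= e S
Stack after step 6: $ S e (top = e).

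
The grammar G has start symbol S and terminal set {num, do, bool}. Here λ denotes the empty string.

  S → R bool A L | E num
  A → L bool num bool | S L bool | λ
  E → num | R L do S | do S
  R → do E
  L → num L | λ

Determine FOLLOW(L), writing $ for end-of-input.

{$, bool, do, num}

FIRST(R) = {do}
FIRST(L) = {λ, num}
FIRST(E) = {do, num}  (via R L do S)
FIRST(S) = {do, num}  (via R bool A L, E num)
FIRST(A) = {λ, bool, do, num}  (via L bool num bool, S L bool)
FOLLOW(S) includes $ since S is the start symbol.
FOLLOW(R): in S→R bool A L, R is followed by bool A L with FIRST {bool}; in E→R L do S, R is followed by L do S with FIRST {do, num}. Thus FOLLOW(R) = {bool, do, num}.
FOLLOW(E): in S→E num, E is followed by num with FIRST {num}; in R→do E, the suffix after E is empty, so FOLLOW(E) ⊇ FOLLOW(R) = {bool, do, num}. Thus FOLLOW(E) = {bool, do, num}.
FOLLOW(S): in A→S L bool, S is followed by L bool with FIRST {bool, num}; in E→R L do S, the suffix after S is empty, so FOLLOW(S) ⊇ FOLLOW(E) = {bool, do, num}; in E→do S, the suffix after S is empty, so FOLLOW(S) ⊇ FOLLOW(E) = {bool, do, num}. Thus FOLLOW(S) = {$, bool, do, num}.
FOLLOW(A): in S→R bool A L, A is followed by L with FIRST {λ, num}; in S→R bool A L, the suffix after A is nullable, so FOLLOW(A) ⊇ FOLLOW(S) = {$, bool, do, num}. Thus FOLLOW(A) = {$, bool, do, num}.
FOLLOW(L): in S→R bool A L, the suffix after L is empty, so FOLLOW(L) ⊇ FOLLOW(S) = {$, bool, do, num}; in A→L bool num bool, L is followed by bool num bool with FIRST {bool}; in A→S L bool, L is followed by bool with FIRST {bool}; in E→R L do S, L is followed by do S with FIRST {do}; in L→num L, the suffix after L is empty (adds nothing new). Thus FOLLOW(L) = {$, bool, do, num}.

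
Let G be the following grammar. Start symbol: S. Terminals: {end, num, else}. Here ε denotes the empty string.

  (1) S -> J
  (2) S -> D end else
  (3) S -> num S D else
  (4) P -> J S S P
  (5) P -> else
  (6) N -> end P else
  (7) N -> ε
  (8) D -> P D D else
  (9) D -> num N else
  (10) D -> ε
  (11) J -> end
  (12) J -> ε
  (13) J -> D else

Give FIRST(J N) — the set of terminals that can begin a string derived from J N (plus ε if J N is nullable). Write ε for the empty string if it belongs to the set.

FIRST(N): from N->end P else we get {end}; from N->ε we get {ε}. So FIRST(N) = {ε, end}.
FIRST(S): from S->J we get {ε, else, end, num}; from S->D end else we get {else, end, num}; from S->num S D else we get {num}. So FIRST(S) = {ε, else, end, num}.
FIRST(P): from P->J S S P we get {else, end, num}; from P->else we get {else}. So FIRST(P) = {else, end, num}.
FIRST(D): from D->P D D else we get {else, end, num}; from D->num N else we get {num}; from D->ε we get {ε}. So FIRST(D) = {ε, else, end, num}.
FIRST(J): from J->end we get {end}; from J->ε we get {ε}; from J->D else we get {else, end, num}. So FIRST(J) = {ε, else, end, num}.
FIRST(J N): take FIRST of each symbol in turn, carrying on past any symbol whose FIRST contains ε; result {ε, else, end, num}.

{ε, else, end, num}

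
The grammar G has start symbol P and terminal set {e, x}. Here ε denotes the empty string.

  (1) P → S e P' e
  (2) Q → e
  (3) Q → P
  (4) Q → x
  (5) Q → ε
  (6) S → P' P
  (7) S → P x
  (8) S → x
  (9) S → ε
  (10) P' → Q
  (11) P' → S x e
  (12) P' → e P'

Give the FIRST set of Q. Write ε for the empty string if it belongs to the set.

FIRST(P) = {e, x}  (via S e P' e)
FIRST(Q) = {ε, e, x}  (via P)
FIRST(S) = {ε, e, x}  (via P' P, P x)
FIRST(P') = {ε, e, x}  (via Q, S x e)

{ε, e, x}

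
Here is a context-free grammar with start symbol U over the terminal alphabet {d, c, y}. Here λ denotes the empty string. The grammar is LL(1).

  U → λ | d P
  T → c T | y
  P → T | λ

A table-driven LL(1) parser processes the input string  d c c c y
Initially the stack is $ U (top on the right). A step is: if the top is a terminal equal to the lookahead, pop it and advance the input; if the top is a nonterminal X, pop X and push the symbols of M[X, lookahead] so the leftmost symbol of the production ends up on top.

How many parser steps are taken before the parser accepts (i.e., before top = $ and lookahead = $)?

      Stack  Input        Action
   1  $ U    d c c c y $  expand U → d P
   2  $ P d  d c c c y $  match d
   3  $ P    c c c y $    expand P → T
   4  $ T    c c c y $    expand T → c T
   5  $ T c  c c c y $    match c
   6  $ T    c c y $      expand T → c T
   7  $ T c  c c y $      match c
   8  $ T    c y $        expand T → c T
   9  $ T c  c y $        match c
  10  $ T    y $          expand T → y
  11  $ y    y $          match y
Accept reached after 11 steps.

11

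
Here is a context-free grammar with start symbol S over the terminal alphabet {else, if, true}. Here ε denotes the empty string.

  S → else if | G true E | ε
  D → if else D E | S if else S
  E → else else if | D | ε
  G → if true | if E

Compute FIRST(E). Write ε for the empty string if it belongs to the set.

FIRST(G) = {if}
FIRST(S) = {ε, else, if}  (via G true E)
FIRST(D) = {else, if}  (via S if else S)
FIRST(E) = {ε, else, if}  (via D)

{ε, else, if}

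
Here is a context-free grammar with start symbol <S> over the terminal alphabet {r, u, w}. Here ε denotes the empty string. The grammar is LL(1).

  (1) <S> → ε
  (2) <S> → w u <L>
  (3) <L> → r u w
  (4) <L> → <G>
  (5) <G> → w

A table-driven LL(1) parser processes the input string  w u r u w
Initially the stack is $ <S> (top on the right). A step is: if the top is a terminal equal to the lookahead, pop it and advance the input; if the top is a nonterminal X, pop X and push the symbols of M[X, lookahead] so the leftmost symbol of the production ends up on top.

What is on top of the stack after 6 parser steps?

w

step 1: stack=$ <S>  input=w u r u w $  — expand <S> → w u <L>
step 2: stack=$ <L> u w  input=w u r u w $  — match w
step 3: stack=$ <L> u  input=u r u w $  — match u
step 4: stack=$ <L>  input=r u w $  — expand <L> → r u w
step 5: stack=$ w u r  input=r u w $  — match r
step 6: stack=$ w u  input=u w $  — match u
Stack after step 6: $ w (top = w).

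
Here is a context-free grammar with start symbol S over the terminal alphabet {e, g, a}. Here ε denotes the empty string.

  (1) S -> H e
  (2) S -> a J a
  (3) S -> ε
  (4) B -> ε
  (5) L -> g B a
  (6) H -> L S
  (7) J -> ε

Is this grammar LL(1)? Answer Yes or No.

Yes

FIRST(S) = {ε, a, g}
FIRST(B) = {ε}
FIRST(L) = {g}
FIRST(H) = {g}
FIRST(J) = {ε}
FOLLOW(S) = {$, e}
FOLLOW(B) = {a}
FOLLOW(L) = {a, e, g}
FOLLOW(H) = {e}
FOLLOW(J) = {a}
Each cell of M receives at most one production.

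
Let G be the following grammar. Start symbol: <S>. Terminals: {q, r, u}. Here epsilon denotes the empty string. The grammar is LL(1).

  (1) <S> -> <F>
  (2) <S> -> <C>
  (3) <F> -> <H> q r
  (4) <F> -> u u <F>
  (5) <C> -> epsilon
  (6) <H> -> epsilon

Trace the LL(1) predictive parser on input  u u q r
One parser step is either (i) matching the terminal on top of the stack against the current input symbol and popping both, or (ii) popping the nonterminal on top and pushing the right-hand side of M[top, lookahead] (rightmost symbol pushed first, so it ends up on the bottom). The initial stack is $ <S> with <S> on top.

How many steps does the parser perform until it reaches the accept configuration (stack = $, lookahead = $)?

8

     Stack      Input      Action
  1  $ <S>      u u q r $  expand <S> -> <F>
  2  $ <F>      u u q r $  expand <F> -> u u <F>
  3  $ <F> u u  u u q r $  match u
  4  $ <F> u    u q r $    match u
  5  $ <F>      q r $      expand <F> -> <H> q r
  6  $ r q <H>  q r $      expand <H> -> epsilon
  7  $ r q      q r $      match q
  8  $ r        r $        match r
Accept reached after 8 steps.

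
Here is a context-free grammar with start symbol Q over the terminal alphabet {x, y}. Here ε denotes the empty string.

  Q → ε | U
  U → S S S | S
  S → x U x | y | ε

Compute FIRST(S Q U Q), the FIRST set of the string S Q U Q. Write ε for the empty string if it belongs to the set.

{ε, x, y}

FIRST(S) = {ε, x, y}
FIRST(U) = {ε, x, y}  (via S S S, S)
FIRST(Q) = {ε, x, y}  (via U)
FIRST(S Q U Q): take FIRST of each symbol in turn, carrying on past any symbol whose FIRST contains ε; result {ε, x, y}.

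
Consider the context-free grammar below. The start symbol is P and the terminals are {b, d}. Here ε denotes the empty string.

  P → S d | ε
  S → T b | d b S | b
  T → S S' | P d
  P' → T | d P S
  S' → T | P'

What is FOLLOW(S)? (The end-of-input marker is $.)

FIRST(P): from P→S d we get {b, d}; from P→ε we get {ε}. So FIRST(P) = {ε, b, d}.
FIRST(S): from S→T b we get {b, d}; from S→d b S we get {d}; from S→b we get {b}. So FIRST(S) = {b, d}.
FIRST(T): from T→S S' we get {b, d}; from T→P d we get {b, d}. So FIRST(T) = {b, d}.
FIRST(P'): from P'→T we get {b, d}; from P'→d P S we get {d}. So FIRST(P') = {b, d}.
FIRST(S'): from S'→T we get {b, d}; from S'→P' we get {b, d}. So FIRST(S') = {b, d}.
FOLLOW(P) includes $ since P is the start symbol.
FOLLOW(P): in T→P d, P is followed by d with FIRST {d}; in P'→d P S, P is followed by S with FIRST {b, d}. Thus FOLLOW(P) = {$, b, d}.
FOLLOW(S): in P→S d, S is followed by d with FIRST {d}; in S→d b S, the suffix after S is empty (adds nothing new); in T→S S', S is followed by S' with FIRST {b, d}; in P'→d P S, the suffix after S is empty, so FOLLOW(S) ⊇ FOLLOW(P') = {b}. Thus FOLLOW(S) = {b, d}.
FOLLOW(T): in S→T b, T is followed by b with FIRST {b}; in P'→T, the suffix after T is empty, so FOLLOW(T) ⊇ FOLLOW(P') = {b}; in S'→T, the suffix after T is empty, so FOLLOW(T) ⊇ FOLLOW(S') = {b}. Thus FOLLOW(T) = {b}.
FOLLOW(S'): in T→S S', the suffix after S' is empty, so FOLLOW(S') ⊇ FOLLOW(T) = {b}. Thus FOLLOW(S') = {b}.
FOLLOW(P'): in S'→P', the suffix after P' is empty, so FOLLOW(P') ⊇ FOLLOW(S') = {b}. Thus FOLLOW(P') = {b}.

{b, d}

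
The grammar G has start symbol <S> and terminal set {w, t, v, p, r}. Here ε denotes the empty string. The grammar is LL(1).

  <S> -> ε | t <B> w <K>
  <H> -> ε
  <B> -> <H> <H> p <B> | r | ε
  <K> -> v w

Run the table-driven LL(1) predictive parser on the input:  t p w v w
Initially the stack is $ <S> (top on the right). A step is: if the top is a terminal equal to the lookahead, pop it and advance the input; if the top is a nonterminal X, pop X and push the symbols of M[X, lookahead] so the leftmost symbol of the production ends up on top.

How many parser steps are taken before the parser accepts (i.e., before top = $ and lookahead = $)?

11

step 1: stack=$ <S>  input=t p w v w $  — expand <S> -> t <B> w <K>
step 2: stack=$ <K> w <B> t  input=t p w v w $  — match t
step 3: stack=$ <K> w <B>  input=p w v w $  — expand <B> -> <H> <H> p <B>
step 4: stack=$ <K> w <B> p <H> <H>  input=p w v w $  — expand <H> -> ε
step 5: stack=$ <K> w <B> p <H>  input=p w v w $  — expand <H> -> ε
step 6: stack=$ <K> w <B> p  input=p w v w $  — match p
step 7: stack=$ <K> w <B>  input=w v w $  — expand <B> -> ε
step 8: stack=$ <K> w  input=w v w $  — match w
step 9: stack=$ <K>  input=v w $  — expand <K> -> v w
step 10: stack=$ w v  input=v w $  — match v
step 11: stack=$ w  input=w $  — match w
Accept reached after 11 steps.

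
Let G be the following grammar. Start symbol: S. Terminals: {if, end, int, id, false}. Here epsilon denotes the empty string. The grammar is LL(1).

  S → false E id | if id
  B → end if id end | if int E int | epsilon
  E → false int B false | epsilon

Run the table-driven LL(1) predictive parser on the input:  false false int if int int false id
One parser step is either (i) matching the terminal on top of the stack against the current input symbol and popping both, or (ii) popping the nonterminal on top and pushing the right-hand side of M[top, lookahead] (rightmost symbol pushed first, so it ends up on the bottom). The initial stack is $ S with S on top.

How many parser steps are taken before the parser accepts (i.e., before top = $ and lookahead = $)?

12

      Stack                    Input                                  Action
   1  $ S                      false false int if int int false id $  expand S → false E id
   2  $ id E false             false false int if int int false id $  match false
   3  $ id E                   false int if int int false id $        expand E → false int B false
   4  $ id false B int false   false int if int int false id $        match false
   5  $ id false B int         int if int int false id $              match int
   6  $ id false B             if int int false id $                  expand B → if int E int
   7  $ id false int E int if  if int int false id $                  match if
   8  $ id false int E int     int int false id $                     match int
   9  $ id false int E         int false id $                         expand E → epsilon
  10  $ id false int           int false id $                         match int
  11  $ id false               false id $                             match false
  12  $ id                     id $                                   match id
Accept reached after 12 steps.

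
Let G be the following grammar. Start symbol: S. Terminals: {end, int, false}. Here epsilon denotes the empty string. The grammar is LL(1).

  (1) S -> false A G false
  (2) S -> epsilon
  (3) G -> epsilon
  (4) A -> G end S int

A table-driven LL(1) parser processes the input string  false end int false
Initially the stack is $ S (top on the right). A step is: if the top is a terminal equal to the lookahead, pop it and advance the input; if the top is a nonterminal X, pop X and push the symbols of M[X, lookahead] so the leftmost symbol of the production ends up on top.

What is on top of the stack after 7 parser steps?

G

step 1: stack=$ S  input=false end int false $  — expand S -> false A G false
step 2: stack=$ false G A false  input=false end int false $  — match false
step 3: stack=$ false G A  input=end int false $  — expand A -> G end S int
step 4: stack=$ false G int S end G  input=end int false $  — expand G -> epsilon
step 5: stack=$ false G int S end  input=end int false $  — match end
step 6: stack=$ false G int S  input=int false $  — expand S -> epsilon
step 7: stack=$ false G int  input=int false $  — match int
Stack after step 7: $ false G (top = G).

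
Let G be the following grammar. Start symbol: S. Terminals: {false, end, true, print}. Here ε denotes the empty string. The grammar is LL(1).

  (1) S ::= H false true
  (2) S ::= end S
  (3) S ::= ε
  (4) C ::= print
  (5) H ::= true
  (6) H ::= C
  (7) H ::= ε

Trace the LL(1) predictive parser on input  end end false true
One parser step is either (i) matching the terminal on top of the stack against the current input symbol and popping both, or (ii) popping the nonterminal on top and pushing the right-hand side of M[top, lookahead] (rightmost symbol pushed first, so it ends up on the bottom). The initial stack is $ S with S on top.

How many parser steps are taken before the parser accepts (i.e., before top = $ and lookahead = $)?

8

step 1: stack=$ S  input=end end false true $  — expand S ::= end S
step 2: stack=$ S end  input=end end false true $  — match end
step 3: stack=$ S  input=end false true $  — expand S ::= end S
step 4: stack=$ S end  input=end false true $  — match end
step 5: stack=$ S  input=false true $  — expand S ::= H false true
step 6: stack=$ true false H  input=false true $  — expand H ::= ε
step 7: stack=$ true false  input=false true $  — match false
step 8: stack=$ true  input=true $  — match true
Accept reached after 8 steps.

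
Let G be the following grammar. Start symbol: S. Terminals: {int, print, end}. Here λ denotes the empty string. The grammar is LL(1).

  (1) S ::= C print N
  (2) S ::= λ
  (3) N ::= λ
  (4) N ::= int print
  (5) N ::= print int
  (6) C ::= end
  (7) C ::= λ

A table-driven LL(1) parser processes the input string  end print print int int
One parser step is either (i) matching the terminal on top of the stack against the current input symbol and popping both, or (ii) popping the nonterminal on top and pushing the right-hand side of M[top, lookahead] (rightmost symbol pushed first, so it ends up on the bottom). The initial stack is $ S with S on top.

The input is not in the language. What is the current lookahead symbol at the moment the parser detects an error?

int

     Stack          Input                      Action
  1  $ S            end print print int int $  expand S ::= C print N
  2  $ N print C    end print print int int $  expand C ::= end
  3  $ N print end  end print print int int $  match end
  4  $ N print      print print int int $      match print
  5  $ N            print int int $            expand N ::= print int
  6  $ int print    print int int $            match print
  7  $ int          int int $                  match int
  8  $              int $                      error: stack empty but input remains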